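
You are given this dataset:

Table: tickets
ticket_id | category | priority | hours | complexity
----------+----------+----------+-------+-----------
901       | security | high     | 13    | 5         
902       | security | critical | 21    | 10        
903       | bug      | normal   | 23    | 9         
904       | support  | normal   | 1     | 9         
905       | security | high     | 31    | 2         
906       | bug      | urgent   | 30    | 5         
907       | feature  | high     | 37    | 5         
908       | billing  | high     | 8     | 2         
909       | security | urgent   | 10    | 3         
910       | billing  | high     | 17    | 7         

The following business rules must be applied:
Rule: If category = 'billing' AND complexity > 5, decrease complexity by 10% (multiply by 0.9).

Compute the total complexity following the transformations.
56.3

Step 1: Find records where category = 'billing' AND complexity > 5
Step 2: 1 records match, summing to 7
Step 3: After multiplier: 7 × 0.9 = 6.3
Step 4: Unaffected records sum: 50
Step 5: Final sum = 6.3 + 50 = 56.3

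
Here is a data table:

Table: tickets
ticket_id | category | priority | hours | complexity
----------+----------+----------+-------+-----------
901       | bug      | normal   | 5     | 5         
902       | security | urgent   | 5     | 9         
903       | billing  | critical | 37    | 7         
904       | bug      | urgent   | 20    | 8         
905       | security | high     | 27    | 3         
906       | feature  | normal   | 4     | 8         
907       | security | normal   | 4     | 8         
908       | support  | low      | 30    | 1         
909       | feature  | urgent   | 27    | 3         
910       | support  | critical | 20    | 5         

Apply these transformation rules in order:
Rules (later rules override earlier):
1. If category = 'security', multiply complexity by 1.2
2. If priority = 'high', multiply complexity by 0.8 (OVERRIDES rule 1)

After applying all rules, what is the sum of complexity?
59.8

Step 1: Rule 2 takes priority for records with priority = 'high'
  - 1 records: 3 × 0.8 = 2.4
Step 2: Rule 1 applies to remaining records with category = 'security'
  - 2 records: 17 × 1.2 = 20.4
Step 3: Other records unchanged: 37
Step 4: Final sum = 2.4 + 20.4 + 37 = 59.8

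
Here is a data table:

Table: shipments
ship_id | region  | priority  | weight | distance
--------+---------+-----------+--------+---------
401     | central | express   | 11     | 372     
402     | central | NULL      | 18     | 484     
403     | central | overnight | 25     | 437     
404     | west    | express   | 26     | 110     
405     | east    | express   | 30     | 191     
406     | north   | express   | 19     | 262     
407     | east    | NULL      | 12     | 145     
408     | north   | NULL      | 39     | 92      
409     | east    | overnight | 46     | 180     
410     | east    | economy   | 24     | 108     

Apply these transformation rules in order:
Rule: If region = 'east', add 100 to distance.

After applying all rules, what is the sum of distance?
2781

Step 1: Count records where region = 'east': 4
Step 2: Total bonus added: 4 × 100 = 400
Step 3: Original sum of distance: 2381
Step 4: Final sum = 2381 + 400 = 2781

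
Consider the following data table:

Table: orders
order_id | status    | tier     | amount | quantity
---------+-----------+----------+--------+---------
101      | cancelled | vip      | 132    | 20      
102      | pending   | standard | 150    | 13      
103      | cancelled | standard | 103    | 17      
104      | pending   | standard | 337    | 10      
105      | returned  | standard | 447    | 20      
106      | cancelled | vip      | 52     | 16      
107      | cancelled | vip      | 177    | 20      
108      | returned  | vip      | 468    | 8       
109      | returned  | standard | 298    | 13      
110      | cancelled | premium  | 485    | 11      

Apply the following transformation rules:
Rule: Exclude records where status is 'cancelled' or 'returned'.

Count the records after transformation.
2

Step 1: Count records to exclude
  - 5 (cancelled) + 3 (returned) = 8 records
Step 2: Total records: 10
Step 3: Remaining = 10 - 8 = 2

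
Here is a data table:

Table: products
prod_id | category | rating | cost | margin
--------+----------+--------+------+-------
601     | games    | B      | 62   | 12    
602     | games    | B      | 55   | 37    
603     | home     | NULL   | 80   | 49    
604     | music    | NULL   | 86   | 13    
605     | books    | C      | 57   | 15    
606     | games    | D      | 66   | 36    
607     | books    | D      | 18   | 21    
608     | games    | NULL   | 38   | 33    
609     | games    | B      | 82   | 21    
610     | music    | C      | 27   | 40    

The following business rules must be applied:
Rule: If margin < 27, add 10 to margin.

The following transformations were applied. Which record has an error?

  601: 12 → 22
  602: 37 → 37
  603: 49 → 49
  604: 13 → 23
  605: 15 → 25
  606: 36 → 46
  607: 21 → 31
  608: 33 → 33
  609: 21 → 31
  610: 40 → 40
Record 606 has an error. The correct transformed value should be 36, not 46.

Step 1: Check each record against the rule
Step 2: Record 606 has margin = 36
Step 3: Since 36 >= 27, the bonus should not have been applied
Step 4: Correct value = 36, but claimed value = 46
Conclusion: Record 606 has the error.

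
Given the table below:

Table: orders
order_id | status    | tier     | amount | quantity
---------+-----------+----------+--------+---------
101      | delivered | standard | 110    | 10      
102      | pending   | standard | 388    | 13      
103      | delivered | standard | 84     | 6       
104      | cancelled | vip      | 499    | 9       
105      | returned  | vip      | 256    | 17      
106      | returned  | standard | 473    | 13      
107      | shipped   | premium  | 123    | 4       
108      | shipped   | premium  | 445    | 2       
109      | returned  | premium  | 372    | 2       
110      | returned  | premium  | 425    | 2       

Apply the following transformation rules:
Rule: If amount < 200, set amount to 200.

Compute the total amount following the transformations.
3458

Step 1: 3 records have amount < 200
Step 2: These records originally summed to 317
Step 3: After setting to minimum: 3 × 200 = 600
Step 4: Unaffected records sum: 2858
Step 5: Final sum = 600 + 2858 = 3458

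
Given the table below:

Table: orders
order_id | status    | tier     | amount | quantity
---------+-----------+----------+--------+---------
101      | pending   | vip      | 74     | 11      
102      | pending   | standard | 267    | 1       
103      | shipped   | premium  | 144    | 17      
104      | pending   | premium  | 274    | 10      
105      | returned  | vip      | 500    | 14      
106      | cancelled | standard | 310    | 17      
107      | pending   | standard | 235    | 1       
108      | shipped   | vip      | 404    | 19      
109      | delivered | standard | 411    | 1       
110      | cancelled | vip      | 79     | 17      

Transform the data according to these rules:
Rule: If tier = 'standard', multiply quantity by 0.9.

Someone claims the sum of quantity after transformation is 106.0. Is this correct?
Yes, the result is correct.

Step 1: Calculate the correct sum after transformation
Step 2: Apply multiplier 0.9 to records where tier = 'standard'
Step 3: Correct result = 106.0
Step 4: Claimed result = 106.0
Step 5: 106.0 = 106.0 ✓
Conclusion: The claimed result is correct.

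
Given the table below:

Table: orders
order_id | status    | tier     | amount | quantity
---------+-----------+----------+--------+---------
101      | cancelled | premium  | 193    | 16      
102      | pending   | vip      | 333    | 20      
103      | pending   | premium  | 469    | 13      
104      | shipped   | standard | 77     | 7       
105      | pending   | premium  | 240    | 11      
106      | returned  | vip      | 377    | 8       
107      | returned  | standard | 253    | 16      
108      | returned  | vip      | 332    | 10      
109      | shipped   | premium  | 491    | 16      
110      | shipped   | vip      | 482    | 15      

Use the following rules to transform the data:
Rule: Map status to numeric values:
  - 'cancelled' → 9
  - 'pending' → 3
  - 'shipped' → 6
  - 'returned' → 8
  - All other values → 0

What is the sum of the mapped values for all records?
60

Step 1: Apply mapping to each record
Step 2: Count by status:
  'cancelled': 1 records × 9 = 9
  'pending': 3 records × 3 = 9
  'shipped': 3 records × 6 = 18
  'returned': 3 records × 8 = 24
Step 3: Sum all mapped values = 60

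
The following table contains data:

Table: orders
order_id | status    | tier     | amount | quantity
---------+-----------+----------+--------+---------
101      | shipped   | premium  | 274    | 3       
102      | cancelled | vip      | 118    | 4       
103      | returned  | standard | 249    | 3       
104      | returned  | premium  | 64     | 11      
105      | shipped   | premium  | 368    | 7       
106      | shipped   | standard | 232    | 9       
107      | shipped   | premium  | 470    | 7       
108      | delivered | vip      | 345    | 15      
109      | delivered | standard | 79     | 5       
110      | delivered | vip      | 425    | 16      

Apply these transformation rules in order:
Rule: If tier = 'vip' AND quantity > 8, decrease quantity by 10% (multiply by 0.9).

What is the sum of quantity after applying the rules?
76.9

Step 1: Find records where tier = 'vip' AND quantity > 8
Step 2: 2 records match, summing to 31
Step 3: After multiplier: 31 × 0.9 = 27.9
Step 4: Unaffected records sum: 49
Step 5: Final sum = 27.9 + 49 = 76.9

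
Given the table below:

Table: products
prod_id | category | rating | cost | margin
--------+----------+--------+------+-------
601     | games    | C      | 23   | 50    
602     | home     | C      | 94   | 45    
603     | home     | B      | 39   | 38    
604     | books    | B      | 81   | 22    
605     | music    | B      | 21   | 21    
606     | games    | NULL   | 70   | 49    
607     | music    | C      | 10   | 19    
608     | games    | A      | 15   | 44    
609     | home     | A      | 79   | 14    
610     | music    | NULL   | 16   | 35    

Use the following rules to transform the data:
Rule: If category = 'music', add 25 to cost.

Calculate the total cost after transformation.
523

Step 1: Count records where category = 'music': 3
Step 2: Total bonus added: 3 × 25 = 75
Step 3: Original sum of cost: 448
Step 4: Final sum = 448 + 75 = 523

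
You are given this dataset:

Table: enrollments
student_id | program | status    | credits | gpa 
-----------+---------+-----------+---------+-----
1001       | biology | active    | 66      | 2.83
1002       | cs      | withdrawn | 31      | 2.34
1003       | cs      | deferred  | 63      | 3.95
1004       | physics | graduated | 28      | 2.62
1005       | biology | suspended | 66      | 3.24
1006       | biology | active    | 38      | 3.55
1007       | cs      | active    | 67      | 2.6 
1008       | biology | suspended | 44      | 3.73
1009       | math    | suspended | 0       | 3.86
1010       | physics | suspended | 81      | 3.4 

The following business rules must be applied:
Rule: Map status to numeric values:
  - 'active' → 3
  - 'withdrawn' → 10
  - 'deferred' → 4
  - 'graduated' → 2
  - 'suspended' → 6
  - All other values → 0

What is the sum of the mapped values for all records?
49

Step 1: Apply mapping to each record
Step 2: Count by status:
  'active': 3 records × 3 = 9
  'withdrawn': 1 records × 10 = 10
  'deferred': 1 records × 4 = 4
  'graduated': 1 records × 2 = 2
  'suspended': 4 records × 6 = 24
Step 3: Sum all mapped values = 49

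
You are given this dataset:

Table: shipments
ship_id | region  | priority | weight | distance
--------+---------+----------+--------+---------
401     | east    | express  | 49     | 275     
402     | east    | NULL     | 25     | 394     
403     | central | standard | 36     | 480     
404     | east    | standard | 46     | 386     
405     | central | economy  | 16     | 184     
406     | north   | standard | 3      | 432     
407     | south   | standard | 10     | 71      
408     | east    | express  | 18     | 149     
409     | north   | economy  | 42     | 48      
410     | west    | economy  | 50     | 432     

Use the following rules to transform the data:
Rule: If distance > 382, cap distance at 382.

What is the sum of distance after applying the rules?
2637

Step 1: 5 records have distance > 382
Step 2: These records originally summed to 2124
Step 3: After capping: 5 × 382 = 1910
Step 4: Unaffected records sum: 727
Step 5: Final sum = 1910 + 727 = 2637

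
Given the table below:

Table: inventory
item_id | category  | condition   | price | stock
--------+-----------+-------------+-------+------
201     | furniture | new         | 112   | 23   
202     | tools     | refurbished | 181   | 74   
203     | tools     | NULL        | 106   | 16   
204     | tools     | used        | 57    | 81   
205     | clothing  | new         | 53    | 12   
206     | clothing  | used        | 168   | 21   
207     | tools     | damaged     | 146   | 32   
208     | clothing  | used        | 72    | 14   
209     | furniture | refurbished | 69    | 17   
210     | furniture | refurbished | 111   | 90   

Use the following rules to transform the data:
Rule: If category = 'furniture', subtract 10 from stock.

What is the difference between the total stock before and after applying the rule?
30

Step 1: Original sum of stock = 380
Step 2: 3 records have category = 'furniture'
Step 3: Each affected record changes by -10
Step 4: Total change = 3 × -10 = -30
Step 5: New sum = 380 + -30 = 350
Step 6: Difference = |350 - 380| = 30
        (Sum decreased by 30)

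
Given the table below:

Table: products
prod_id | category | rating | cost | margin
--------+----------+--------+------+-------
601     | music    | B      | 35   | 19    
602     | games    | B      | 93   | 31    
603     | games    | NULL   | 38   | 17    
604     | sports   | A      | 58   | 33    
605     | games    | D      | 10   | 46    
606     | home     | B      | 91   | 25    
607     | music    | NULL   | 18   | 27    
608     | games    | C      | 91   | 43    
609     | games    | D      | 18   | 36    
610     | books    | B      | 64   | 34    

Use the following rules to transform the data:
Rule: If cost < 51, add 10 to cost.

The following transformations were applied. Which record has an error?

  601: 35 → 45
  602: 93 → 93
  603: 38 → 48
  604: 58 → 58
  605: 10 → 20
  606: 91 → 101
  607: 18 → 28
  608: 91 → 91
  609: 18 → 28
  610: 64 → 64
Record 606 has an error. The correct transformed value should be 91, not 101.

Step 1: Check each record against the rule
Step 2: Record 606 has cost = 91
Step 3: Since 91 >= 51, the bonus should not have been applied
Step 4: Correct value = 91, but claimed value = 101
Conclusion: Record 606 has the error.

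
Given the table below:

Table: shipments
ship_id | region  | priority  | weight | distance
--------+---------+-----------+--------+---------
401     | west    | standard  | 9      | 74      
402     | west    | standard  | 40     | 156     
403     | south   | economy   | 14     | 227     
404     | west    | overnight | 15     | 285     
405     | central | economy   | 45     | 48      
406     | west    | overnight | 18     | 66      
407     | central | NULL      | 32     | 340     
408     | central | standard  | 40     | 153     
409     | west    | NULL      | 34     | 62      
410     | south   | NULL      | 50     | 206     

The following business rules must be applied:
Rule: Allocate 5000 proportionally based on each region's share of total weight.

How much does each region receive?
central: 1969.7, south: 1077.44, west: 1952.86

Step 1: Calculate total weight = 297
Step 2: Calculate each region's proportion:
  central: 117/297 = 39.39% → 1969.7
  south: 64/297 = 21.55% → 1077.44
  west: 116/297 = 39.06% → 1952.86
Step 3: Verify: sum of allocations ≈ 5000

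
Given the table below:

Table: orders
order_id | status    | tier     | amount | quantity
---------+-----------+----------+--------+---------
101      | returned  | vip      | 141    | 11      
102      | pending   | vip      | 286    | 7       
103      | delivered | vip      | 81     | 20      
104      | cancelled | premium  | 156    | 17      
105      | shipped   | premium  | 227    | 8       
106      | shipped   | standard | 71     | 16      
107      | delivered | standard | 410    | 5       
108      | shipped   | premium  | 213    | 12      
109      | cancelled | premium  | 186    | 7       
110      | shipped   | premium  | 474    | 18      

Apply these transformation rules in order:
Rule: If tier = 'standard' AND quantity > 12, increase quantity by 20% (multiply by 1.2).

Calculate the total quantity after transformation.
124.2

Step 1: Find records where tier = 'standard' AND quantity > 12
Step 2: 1 records match, summing to 16
Step 3: After multiplier: 16 × 1.2 = 19.2
Step 4: Unaffected records sum: 105
Step 5: Final sum = 19.2 + 105 = 124.2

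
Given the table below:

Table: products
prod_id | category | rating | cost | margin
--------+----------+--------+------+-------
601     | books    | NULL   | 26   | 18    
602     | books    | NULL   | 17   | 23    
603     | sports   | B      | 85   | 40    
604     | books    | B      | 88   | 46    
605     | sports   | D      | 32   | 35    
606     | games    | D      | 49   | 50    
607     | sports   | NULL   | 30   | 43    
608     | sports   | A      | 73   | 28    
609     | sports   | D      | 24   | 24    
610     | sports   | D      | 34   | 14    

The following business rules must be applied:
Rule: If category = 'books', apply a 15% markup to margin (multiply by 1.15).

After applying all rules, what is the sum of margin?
334.05

Step 1: Records with category = 'books' have total margin = 87
Step 2: Apply multiplier: 87 × 1.15 = 100.05
Step 3: Other records total: 234
Step 4: Final sum = 100.05 + 234 = 334.05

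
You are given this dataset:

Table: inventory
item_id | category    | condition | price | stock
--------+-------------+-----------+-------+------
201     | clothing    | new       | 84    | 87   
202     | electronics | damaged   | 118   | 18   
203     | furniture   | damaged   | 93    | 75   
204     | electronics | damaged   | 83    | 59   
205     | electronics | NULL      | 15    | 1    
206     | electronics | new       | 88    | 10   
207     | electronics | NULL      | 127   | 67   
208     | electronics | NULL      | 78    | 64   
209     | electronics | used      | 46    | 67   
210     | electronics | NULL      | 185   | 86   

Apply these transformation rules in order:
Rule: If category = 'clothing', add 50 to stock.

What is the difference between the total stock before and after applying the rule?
50

Step 1: Original sum of stock = 534
Step 2: 1 records have category = 'clothing'
Step 3: Each affected record changes by 50
Step 4: Total change = 1 × 50 = 50
Step 5: New sum = 534 + 50 = 584
Step 6: Difference = |584 - 534| = 50
        (Sum increased by 50)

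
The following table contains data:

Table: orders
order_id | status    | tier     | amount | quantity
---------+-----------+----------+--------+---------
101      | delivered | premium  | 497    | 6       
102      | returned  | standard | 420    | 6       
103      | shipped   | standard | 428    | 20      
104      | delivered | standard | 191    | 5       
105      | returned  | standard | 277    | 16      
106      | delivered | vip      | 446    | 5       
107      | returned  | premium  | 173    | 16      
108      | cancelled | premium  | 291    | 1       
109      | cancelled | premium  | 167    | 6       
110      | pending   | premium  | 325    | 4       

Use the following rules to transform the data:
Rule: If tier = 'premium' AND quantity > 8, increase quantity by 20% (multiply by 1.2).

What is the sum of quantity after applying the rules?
88.2

Step 1: Find records where tier = 'premium' AND quantity > 8
Step 2: 1 records match, summing to 16
Step 3: After multiplier: 16 × 1.2 = 19.2
Step 4: Unaffected records sum: 69
Step 5: Final sum = 19.2 + 69 = 88.2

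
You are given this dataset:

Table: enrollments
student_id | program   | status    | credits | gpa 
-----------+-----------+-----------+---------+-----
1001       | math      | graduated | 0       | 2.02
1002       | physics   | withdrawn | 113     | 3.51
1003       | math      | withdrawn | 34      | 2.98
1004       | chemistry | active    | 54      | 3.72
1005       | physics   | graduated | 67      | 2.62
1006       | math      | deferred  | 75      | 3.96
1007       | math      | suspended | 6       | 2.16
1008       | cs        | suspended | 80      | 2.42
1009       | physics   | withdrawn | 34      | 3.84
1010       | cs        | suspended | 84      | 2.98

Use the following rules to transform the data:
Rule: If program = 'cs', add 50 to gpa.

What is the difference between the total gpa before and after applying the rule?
100.0

Step 1: Original sum of gpa = 30.21
Step 2: 2 records have program = 'cs'
Step 3: Each affected record changes by 50
Step 4: Total change = 2 × 50 = 100
Step 5: New sum = 30.21 + 100 = 130.21
Step 6: Difference = |130.21 - 30.21| = 100.0
        (Sum increased by 100.0)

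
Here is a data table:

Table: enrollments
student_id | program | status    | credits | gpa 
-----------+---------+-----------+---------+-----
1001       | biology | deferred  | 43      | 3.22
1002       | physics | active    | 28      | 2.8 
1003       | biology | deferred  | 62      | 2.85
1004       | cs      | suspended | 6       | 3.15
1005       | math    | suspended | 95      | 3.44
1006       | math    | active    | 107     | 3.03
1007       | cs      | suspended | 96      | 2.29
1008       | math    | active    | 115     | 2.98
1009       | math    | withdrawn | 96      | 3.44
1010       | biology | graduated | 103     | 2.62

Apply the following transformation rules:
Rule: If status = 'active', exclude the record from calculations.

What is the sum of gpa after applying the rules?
21.01

Step 1: Identify records where status = 'active'
Step 2: The excluded records sum to 8.81
Step 3: Original total gpa = 29.82
Step 4: Remaining total = 29.82 - 8.81 = 21.01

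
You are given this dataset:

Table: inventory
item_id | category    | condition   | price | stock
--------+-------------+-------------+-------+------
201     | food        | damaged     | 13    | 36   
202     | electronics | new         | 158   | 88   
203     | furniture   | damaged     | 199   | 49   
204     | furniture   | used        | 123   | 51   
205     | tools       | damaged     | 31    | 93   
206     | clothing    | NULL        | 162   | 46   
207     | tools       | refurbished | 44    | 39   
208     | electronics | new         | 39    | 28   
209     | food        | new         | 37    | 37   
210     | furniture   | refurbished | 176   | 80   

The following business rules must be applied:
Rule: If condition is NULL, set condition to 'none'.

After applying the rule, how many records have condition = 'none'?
1

Step 1: Count records where condition IS NULL
Step 2: Found 1 records with NULL condition
Step 3: These records will have condition set to 'none'
Step 4: Records already having condition = 'none': 0
Step 5: Answer: 1 + 0 = 1 records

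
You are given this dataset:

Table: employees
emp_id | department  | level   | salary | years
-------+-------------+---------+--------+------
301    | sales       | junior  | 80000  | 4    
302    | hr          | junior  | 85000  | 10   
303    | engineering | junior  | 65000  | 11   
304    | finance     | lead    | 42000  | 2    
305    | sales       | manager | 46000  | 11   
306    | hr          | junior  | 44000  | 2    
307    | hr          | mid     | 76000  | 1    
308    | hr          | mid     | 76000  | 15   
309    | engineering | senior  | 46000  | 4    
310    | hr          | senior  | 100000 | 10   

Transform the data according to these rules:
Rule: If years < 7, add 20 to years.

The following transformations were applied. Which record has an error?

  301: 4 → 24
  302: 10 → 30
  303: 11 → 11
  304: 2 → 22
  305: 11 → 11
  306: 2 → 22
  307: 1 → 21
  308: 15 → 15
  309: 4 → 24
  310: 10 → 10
Record 302 has an error. The correct transformed value should be 10, not 30.

Step 1: Check each record against the rule
Step 2: Record 302 has years = 10
Step 3: Since 10 >= 7, the bonus should not have been applied
Step 4: Correct value = 10, but claimed value = 30
Conclusion: Record 302 has the error.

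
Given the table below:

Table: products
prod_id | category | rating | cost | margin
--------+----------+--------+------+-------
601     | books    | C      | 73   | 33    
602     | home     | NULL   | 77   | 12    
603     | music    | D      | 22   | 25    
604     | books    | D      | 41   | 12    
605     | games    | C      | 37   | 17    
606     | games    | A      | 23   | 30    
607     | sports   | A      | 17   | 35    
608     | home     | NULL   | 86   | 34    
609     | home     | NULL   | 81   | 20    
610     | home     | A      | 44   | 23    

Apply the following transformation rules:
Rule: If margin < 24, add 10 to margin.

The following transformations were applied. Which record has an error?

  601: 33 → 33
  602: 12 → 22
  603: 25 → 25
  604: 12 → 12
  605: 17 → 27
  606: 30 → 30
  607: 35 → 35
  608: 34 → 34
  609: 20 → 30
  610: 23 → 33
Record 604 has an error. The correct transformed value should be 22, not 12.

Step 1: Check each record against the rule
Step 2: Record 604 has margin = 12
Step 3: Since 12 < 24, the bonus should have been applied
Step 4: Correct value = 22, but claimed value = 12
Conclusion: Record 604 has the error.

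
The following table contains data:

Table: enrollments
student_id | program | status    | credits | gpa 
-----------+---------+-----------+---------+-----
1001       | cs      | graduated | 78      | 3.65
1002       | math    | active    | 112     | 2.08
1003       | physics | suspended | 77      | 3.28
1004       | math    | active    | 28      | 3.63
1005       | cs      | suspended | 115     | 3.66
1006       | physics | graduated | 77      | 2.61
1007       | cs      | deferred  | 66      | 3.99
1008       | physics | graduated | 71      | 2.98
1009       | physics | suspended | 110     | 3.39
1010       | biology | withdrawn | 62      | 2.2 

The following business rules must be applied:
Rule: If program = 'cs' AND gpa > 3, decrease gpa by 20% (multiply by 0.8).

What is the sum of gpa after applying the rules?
29.21

Step 1: Find records where program = 'cs' AND gpa > 3
Step 2: 3 records match, summing to 11.3
Step 3: After multiplier: 11.3 × 0.8 = 9.04
Step 4: Unaffected records sum: 20.17
Step 5: Final sum = 9.04 + 20.17 = 29.21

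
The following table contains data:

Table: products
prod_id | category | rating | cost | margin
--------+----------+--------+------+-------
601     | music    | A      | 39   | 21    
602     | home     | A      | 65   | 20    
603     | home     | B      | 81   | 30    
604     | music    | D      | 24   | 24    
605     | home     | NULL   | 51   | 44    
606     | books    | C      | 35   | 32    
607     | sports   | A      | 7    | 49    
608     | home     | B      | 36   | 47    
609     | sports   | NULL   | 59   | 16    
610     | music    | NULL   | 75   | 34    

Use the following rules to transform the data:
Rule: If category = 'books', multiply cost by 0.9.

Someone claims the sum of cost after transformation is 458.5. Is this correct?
No, the correct result is 468.5.

Step 1: Calculate the correct sum after transformation
Step 2: Apply multiplier 0.9 to records where category = 'books'
Step 3: Correct result = 468.5
Step 4: Claimed result = 458.5
Step 5: 468.5 ≠ 458.5
Conclusion: The claimed result is incorrect. The correct answer is 468.5.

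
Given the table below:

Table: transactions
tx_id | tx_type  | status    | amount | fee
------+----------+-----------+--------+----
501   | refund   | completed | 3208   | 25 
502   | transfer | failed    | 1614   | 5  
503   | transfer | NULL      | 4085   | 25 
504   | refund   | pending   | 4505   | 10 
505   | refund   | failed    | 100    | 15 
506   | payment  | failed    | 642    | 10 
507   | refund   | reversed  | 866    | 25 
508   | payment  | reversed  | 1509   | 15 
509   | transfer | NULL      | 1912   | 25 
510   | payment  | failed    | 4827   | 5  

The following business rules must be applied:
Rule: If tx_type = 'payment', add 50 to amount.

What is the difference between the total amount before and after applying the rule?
150

Step 1: Original sum of amount = 23268
Step 2: 3 records have tx_type = 'payment'
Step 3: Each affected record changes by 50
Step 4: Total change = 3 × 50 = 150
Step 5: New sum = 23268 + 150 = 23418
Step 6: Difference = |23418 - 23268| = 150
        (Sum increased by 150)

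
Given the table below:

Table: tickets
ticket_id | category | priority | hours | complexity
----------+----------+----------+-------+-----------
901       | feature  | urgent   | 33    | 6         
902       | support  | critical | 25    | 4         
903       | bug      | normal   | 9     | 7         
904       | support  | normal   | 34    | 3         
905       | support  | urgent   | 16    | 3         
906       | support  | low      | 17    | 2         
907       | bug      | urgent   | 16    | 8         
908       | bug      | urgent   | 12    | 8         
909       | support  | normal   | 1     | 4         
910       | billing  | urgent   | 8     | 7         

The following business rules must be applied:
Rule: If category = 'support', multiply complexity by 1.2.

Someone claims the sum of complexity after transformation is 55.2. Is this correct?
Yes, the result is correct.

Step 1: Calculate the correct sum after transformation
Step 2: Apply multiplier 1.2 to records where category = 'support'
Step 3: Correct result = 55.2
Step 4: Claimed result = 55.2
Step 5: 55.2 = 55.2 ✓
Conclusion: The claimed result is correct.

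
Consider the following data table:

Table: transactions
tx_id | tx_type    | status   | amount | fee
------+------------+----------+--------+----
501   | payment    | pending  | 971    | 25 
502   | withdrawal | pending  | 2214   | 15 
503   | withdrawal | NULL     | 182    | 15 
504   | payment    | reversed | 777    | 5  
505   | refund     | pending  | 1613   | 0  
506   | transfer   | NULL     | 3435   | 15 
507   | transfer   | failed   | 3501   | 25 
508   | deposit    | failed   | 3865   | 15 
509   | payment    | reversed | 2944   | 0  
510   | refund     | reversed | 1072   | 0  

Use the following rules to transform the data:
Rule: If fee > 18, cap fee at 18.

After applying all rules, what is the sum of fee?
101

Step 1: 2 records have fee > 18
Step 2: These records originally summed to 50
Step 3: After capping: 2 × 18 = 36
Step 4: Unaffected records sum: 65
Step 5: Final sum = 36 + 65 = 101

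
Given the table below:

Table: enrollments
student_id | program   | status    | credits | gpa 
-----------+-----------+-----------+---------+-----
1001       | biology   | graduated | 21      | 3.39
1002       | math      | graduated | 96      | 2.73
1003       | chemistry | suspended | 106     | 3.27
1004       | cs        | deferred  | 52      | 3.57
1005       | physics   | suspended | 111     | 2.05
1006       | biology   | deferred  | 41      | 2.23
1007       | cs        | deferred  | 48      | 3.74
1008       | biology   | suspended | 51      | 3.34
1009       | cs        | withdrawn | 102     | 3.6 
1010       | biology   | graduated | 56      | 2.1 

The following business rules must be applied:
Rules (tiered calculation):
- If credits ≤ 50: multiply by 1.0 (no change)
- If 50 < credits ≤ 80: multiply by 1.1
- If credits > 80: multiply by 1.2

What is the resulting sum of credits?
782.9

Step 1: Tier 1 (credits ≤ 50): 3 records, sum = 110 × 1.0 = 110.0
Step 2: Tier 2 (50 < credits ≤ 80): 3 records, sum = 159 × 1.1 = 174.9
Step 3: Tier 3 (credits > 80): 4 records, sum = 415 × 1.2 = 498.0
Step 4: Final sum = 110.0 + 174.9 + 498.0 = 782.9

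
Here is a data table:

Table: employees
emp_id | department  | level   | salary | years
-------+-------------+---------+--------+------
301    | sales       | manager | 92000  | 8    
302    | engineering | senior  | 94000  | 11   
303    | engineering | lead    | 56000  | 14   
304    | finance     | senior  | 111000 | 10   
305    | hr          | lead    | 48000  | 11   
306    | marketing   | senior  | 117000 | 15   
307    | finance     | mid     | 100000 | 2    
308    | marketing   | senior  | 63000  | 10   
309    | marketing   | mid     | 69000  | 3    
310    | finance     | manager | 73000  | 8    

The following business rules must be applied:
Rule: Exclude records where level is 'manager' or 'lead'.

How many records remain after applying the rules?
6

Step 1: Count records to exclude
  - 2 (manager) + 2 (lead) = 4 records
Step 2: Total records: 10
Step 3: Remaining = 10 - 4 = 6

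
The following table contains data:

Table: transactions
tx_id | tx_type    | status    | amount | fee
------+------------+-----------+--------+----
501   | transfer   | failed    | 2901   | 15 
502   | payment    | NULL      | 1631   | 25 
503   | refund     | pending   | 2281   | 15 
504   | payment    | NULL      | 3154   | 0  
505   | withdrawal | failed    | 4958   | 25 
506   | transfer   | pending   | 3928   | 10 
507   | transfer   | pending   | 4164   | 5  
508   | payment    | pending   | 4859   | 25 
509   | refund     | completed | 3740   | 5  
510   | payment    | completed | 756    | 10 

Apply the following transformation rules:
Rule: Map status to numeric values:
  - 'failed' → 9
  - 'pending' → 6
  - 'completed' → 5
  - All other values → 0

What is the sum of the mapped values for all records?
52

Step 1: Apply mapping to each record
Step 2: Count by status:
  'failed': 2 records × 9 = 18
  'pending': 4 records × 6 = 24
  'completed': 2 records × 5 = 10
Step 3: Sum all mapped values = 52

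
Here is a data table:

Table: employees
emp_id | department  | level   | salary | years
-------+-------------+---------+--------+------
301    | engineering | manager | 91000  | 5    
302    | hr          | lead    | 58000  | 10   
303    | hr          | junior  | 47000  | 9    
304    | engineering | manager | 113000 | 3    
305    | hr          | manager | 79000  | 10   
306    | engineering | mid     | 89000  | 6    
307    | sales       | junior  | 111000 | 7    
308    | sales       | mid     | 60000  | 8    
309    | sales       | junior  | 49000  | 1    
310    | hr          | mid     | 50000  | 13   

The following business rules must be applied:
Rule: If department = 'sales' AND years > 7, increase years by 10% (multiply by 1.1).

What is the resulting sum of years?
72.8

Step 1: Find records where department = 'sales' AND years > 7
Step 2: 1 records match, summing to 8
Step 3: After multiplier: 8 × 1.1 = 8.8
Step 4: Unaffected records sum: 64
Step 5: Final sum = 8.8 + 64 = 72.8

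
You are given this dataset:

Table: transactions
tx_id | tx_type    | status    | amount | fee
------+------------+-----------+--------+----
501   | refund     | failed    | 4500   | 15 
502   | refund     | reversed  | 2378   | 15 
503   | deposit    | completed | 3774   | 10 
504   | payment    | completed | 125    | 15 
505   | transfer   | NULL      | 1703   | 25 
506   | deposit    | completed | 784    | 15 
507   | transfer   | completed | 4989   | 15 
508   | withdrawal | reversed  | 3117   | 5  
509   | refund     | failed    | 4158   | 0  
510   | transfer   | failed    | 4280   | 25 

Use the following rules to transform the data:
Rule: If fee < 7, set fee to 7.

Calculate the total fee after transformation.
149

Step 1: 2 records have fee < 7
Step 2: These records originally summed to 5
Step 3: After setting to minimum: 2 × 7 = 14
Step 4: Unaffected records sum: 135
Step 5: Final sum = 14 + 135 = 149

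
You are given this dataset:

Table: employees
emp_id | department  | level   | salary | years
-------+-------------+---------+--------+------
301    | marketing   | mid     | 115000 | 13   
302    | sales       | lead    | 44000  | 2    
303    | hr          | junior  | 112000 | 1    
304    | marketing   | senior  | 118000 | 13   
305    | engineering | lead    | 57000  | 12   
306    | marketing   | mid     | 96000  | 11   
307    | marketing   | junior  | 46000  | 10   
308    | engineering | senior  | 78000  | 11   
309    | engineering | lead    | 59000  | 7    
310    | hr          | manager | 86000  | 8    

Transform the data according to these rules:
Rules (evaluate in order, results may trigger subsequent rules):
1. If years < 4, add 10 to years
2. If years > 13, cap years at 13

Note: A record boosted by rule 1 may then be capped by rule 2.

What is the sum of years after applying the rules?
108

Step 1: Apply rule 1 to records with years < 4
  - 2 records get bonus of 10
  - Of these, 0 records then exceed 13 and get capped
Step 2: Apply rule 2 to records with years > 13
  - 0 records (original) are capped
Step 3: Calculate final sum = 108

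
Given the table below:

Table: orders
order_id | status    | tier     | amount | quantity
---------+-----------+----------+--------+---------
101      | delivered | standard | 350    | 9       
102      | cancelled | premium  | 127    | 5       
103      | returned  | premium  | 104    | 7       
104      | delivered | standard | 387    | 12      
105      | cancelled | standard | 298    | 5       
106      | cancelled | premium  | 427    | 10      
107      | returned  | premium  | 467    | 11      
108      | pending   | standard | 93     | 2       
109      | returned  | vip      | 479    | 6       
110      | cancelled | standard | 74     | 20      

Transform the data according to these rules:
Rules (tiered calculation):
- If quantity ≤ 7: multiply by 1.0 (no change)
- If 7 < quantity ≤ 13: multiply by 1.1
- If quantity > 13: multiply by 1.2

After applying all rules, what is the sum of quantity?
95.2

Step 1: Tier 1 (quantity ≤ 7): 5 records, sum = 25 × 1.0 = 25.0
Step 2: Tier 2 (7 < quantity ≤ 13): 4 records, sum = 42 × 1.1 = 46.2
Step 3: Tier 3 (quantity > 13): 1 records, sum = 20 × 1.2 = 24.0
Step 4: Final sum = 25.0 + 46.2 + 24.0 = 95.2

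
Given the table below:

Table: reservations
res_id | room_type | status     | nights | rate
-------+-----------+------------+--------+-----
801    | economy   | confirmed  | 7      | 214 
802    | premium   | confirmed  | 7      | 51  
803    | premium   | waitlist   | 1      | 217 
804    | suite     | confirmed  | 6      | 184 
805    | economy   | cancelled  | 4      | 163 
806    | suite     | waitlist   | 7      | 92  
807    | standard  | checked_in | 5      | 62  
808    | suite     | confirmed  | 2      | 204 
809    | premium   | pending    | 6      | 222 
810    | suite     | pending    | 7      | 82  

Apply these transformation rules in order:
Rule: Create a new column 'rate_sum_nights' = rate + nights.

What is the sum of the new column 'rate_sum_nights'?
1543

Step 1: For each record, compute rate + nights
Example calculations:
  214 + 7 = 221
  51 + 7 = 58
  217 + 1 = 218
  ...
Step 2: Sum all derived values
Step 3: Total = 1543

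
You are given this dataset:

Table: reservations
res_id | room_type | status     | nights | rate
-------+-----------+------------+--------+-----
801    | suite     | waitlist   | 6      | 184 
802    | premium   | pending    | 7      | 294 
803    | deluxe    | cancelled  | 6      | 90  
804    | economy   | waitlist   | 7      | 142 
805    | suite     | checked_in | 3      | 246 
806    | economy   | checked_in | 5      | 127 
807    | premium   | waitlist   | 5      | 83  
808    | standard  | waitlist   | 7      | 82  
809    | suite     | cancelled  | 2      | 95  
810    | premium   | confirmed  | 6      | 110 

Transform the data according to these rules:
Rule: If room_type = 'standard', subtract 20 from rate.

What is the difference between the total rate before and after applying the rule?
20

Step 1: Original sum of rate = 1453
Step 2: 1 records have room_type = 'standard'
Step 3: Each affected record changes by -20
Step 4: Total change = 1 × -20 = -20
Step 5: New sum = 1453 + -20 = 1433
Step 6: Difference = |1433 - 1453| = 20
        (Sum decreased by 20)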